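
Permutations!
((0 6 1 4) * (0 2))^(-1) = (0 2 4 1 6)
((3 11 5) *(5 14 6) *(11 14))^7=(3 5 6 14)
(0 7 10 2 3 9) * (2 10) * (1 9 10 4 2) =(0 7 1 9)(2 3 10 4) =[7, 9, 3, 10, 2, 5, 6, 1, 8, 0, 4]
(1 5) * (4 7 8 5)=(1 4 7 8 5)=[0, 4, 2, 3, 7, 1, 6, 8, 5]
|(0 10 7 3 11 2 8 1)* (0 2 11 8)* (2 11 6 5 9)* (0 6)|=|(0 10 7 3 8 1 11)(2 6 5 9)|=28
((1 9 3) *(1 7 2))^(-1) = ((1 9 3 7 2))^(-1) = (1 2 7 3 9)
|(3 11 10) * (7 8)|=6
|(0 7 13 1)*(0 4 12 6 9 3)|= |(0 7 13 1 4 12 6 9 3)|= 9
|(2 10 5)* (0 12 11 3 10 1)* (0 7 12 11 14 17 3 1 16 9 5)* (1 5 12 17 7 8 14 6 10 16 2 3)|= 45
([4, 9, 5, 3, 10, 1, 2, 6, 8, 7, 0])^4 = [4, 2, 7, 3, 10, 6, 9, 1, 8, 5, 0]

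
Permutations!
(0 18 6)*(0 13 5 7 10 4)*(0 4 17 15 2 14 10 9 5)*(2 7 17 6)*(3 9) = (0 18 2 14 10 6 13)(3 9 5 17 15 7) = [18, 1, 14, 9, 4, 17, 13, 3, 8, 5, 6, 11, 12, 0, 10, 7, 16, 15, 2]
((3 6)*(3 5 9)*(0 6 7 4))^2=((0 6 5 9 3 7 4))^2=(0 5 3 4 6 9 7)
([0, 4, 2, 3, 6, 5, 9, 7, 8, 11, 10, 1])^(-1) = (1 11 9 6 4)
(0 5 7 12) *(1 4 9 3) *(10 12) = (0 5 7 10 12)(1 4 9 3) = [5, 4, 2, 1, 9, 7, 6, 10, 8, 3, 12, 11, 0]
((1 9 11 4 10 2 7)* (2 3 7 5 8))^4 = (1 10 9 3 11 7 4)(2 5 8) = ((1 9 11 4 10 3 7)(2 5 8))^4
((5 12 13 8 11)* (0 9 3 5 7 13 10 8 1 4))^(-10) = ((0 9 3 5 12 10 8 11 7 13 1 4))^(-10) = (0 3 12 8 7 1)(4 9 5 10 11 13)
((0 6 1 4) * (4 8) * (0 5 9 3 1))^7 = ((0 6)(1 8 4 5 9 3))^7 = (0 6)(1 8 4 5 9 3)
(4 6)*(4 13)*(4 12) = [0, 1, 2, 3, 6, 5, 13, 7, 8, 9, 10, 11, 4, 12] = (4 6 13 12)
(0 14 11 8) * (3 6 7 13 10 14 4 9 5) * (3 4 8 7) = (0 8)(3 6)(4 9 5)(7 13 10 14 11) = [8, 1, 2, 6, 9, 4, 3, 13, 0, 5, 14, 7, 12, 10, 11]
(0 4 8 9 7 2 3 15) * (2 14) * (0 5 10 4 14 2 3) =(0 14 3 15 5 10 4 8 9 7 2) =[14, 1, 0, 15, 8, 10, 6, 2, 9, 7, 4, 11, 12, 13, 3, 5]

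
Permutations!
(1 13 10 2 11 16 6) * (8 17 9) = [0, 13, 11, 3, 4, 5, 1, 7, 17, 8, 2, 16, 12, 10, 14, 15, 6, 9] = (1 13 10 2 11 16 6)(8 17 9)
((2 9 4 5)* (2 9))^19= (4 5 9)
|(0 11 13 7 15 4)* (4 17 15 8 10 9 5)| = 18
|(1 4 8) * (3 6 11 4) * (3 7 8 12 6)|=|(1 7 8)(4 12 6 11)|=12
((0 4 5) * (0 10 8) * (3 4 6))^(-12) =((0 6 3 4 5 10 8))^(-12) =(0 3 5 8 6 4 10)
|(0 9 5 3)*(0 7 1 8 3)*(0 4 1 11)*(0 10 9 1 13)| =11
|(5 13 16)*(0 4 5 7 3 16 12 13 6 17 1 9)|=|(0 4 5 6 17 1 9)(3 16 7)(12 13)|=42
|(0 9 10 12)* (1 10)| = |(0 9 1 10 12)| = 5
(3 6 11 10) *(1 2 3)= (1 2 3 6 11 10)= [0, 2, 3, 6, 4, 5, 11, 7, 8, 9, 1, 10]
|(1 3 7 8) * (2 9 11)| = 12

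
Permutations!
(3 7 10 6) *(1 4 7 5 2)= (1 4 7 10 6 3 5 2)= [0, 4, 1, 5, 7, 2, 3, 10, 8, 9, 6]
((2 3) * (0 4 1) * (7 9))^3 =(2 3)(7 9)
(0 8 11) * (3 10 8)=(0 3 10 8 11)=[3, 1, 2, 10, 4, 5, 6, 7, 11, 9, 8, 0]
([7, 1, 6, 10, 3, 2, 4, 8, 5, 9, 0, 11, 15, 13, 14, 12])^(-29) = [3, 1, 8, 6, 2, 7, 5, 10, 0, 9, 4, 11, 15, 13, 14, 12]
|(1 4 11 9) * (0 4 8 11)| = 4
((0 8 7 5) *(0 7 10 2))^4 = ((0 8 10 2)(5 7))^4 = (10)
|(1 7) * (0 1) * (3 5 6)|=|(0 1 7)(3 5 6)|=3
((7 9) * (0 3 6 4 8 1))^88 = (9)(0 8 6)(1 4 3)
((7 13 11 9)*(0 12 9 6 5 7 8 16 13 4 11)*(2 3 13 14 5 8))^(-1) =(0 13 3 2 9 12)(4 7 5 14 16 8 6 11)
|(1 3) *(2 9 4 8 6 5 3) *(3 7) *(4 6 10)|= 21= |(1 2 9 6 5 7 3)(4 8 10)|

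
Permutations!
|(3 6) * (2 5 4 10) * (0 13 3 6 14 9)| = |(0 13 3 14 9)(2 5 4 10)| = 20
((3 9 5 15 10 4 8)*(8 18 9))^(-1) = ((3 8)(4 18 9 5 15 10))^(-1) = (3 8)(4 10 15 5 9 18)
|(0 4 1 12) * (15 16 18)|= 12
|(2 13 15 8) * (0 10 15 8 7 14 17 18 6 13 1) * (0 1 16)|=12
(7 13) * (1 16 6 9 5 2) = (1 16 6 9 5 2)(7 13) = [0, 16, 1, 3, 4, 2, 9, 13, 8, 5, 10, 11, 12, 7, 14, 15, 6]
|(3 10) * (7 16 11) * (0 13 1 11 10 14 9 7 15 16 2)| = 12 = |(0 13 1 11 15 16 10 3 14 9 7 2)|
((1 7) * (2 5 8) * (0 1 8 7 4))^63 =((0 1 4)(2 5 7 8))^63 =(2 8 7 5)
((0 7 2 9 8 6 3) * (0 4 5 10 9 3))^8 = ((0 7 2 3 4 5 10 9 8 6))^8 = (0 8 10 4 2)(3 7 6 9 5)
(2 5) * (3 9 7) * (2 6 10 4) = [0, 1, 5, 9, 2, 6, 10, 3, 8, 7, 4] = (2 5 6 10 4)(3 9 7)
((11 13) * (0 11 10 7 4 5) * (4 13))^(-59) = (0 11 4 5)(7 13 10)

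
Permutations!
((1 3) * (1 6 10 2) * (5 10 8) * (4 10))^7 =(1 2 10 4 5 8 6 3) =((1 3 6 8 5 4 10 2))^7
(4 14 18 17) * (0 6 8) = (0 6 8)(4 14 18 17) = [6, 1, 2, 3, 14, 5, 8, 7, 0, 9, 10, 11, 12, 13, 18, 15, 16, 4, 17]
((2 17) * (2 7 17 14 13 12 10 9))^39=((2 14 13 12 10 9)(7 17))^39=(2 12)(7 17)(9 13)(10 14)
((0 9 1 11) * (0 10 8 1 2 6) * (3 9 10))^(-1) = ((0 10 8 1 11 3 9 2 6))^(-1) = (0 6 2 9 3 11 1 8 10)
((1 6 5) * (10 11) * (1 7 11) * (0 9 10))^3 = (0 1 7 9 6 11 10 5)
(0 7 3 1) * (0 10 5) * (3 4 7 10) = (0 10 5)(1 3)(4 7) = [10, 3, 2, 1, 7, 0, 6, 4, 8, 9, 5]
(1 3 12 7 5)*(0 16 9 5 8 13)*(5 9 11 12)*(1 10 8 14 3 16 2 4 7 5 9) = [2, 16, 4, 9, 7, 10, 6, 14, 13, 1, 8, 12, 5, 0, 3, 15, 11] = (0 2 4 7 14 3 9 1 16 11 12 5 10 8 13)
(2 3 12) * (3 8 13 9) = (2 8 13 9 3 12) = [0, 1, 8, 12, 4, 5, 6, 7, 13, 3, 10, 11, 2, 9]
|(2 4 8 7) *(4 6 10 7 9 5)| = |(2 6 10 7)(4 8 9 5)| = 4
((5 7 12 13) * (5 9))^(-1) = ((5 7 12 13 9))^(-1) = (5 9 13 12 7)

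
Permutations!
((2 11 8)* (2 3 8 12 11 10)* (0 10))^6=(12)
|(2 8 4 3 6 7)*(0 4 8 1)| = |(8)(0 4 3 6 7 2 1)| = 7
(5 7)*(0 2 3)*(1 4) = (0 2 3)(1 4)(5 7) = [2, 4, 3, 0, 1, 7, 6, 5]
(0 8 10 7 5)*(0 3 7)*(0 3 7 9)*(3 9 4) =(0 8 10 9)(3 4)(5 7) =[8, 1, 2, 4, 3, 7, 6, 5, 10, 0, 9]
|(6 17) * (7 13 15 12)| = |(6 17)(7 13 15 12)| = 4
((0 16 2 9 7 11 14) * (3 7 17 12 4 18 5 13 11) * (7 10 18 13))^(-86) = (0 17 11 2 4)(3 7 5 18 10)(9 13 16 12 14)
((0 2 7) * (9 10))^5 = (0 7 2)(9 10)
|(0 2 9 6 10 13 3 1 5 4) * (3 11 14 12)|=13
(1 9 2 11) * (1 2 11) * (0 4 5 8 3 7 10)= (0 4 5 8 3 7 10)(1 9 11 2)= [4, 9, 1, 7, 5, 8, 6, 10, 3, 11, 0, 2]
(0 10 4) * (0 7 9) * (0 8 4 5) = (0 10 5)(4 7 9 8) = [10, 1, 2, 3, 7, 0, 6, 9, 4, 8, 5]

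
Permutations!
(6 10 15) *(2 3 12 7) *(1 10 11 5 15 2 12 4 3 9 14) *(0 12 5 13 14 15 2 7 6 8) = [12, 10, 9, 4, 3, 2, 11, 5, 0, 15, 7, 13, 6, 14, 1, 8] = (0 12 6 11 13 14 1 10 7 5 2 9 15 8)(3 4)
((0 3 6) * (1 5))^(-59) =(0 3 6)(1 5)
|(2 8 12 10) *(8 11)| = 5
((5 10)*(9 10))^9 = (10)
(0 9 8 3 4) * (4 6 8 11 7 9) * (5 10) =(0 4)(3 6 8)(5 10)(7 9 11) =[4, 1, 2, 6, 0, 10, 8, 9, 3, 11, 5, 7]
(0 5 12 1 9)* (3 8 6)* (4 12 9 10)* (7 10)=[5, 7, 2, 8, 12, 9, 3, 10, 6, 0, 4, 11, 1]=(0 5 9)(1 7 10 4 12)(3 8 6)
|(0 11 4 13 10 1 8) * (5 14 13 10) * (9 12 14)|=30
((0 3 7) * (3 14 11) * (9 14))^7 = (0 9 14 11 3 7)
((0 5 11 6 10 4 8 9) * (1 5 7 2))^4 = (0 5 4 7 11 8 2 6 9 1 10)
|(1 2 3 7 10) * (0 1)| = 6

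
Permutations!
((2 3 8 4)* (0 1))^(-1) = (0 1)(2 4 8 3)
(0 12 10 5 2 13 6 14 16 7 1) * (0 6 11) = (0 12 10 5 2 13 11)(1 6 14 16 7) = [12, 6, 13, 3, 4, 2, 14, 1, 8, 9, 5, 0, 10, 11, 16, 15, 7]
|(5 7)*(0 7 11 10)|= |(0 7 5 11 10)|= 5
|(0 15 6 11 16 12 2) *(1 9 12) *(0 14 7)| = 11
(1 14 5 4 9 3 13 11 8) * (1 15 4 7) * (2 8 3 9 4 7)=(1 14 5 2 8 15 7)(3 13 11)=[0, 14, 8, 13, 4, 2, 6, 1, 15, 9, 10, 3, 12, 11, 5, 7]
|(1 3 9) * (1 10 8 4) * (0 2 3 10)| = |(0 2 3 9)(1 10 8 4)| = 4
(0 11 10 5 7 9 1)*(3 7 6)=(0 11 10 5 6 3 7 9 1)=[11, 0, 2, 7, 4, 6, 3, 9, 8, 1, 5, 10]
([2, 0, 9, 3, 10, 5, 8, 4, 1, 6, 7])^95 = (0 1 8 6 9 2)(4 7 10)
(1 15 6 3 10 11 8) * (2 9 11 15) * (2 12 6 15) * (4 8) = (15)(1 12 6 3 10 2 9 11 4 8) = [0, 12, 9, 10, 8, 5, 3, 7, 1, 11, 2, 4, 6, 13, 14, 15]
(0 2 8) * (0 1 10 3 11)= (0 2 8 1 10 3 11)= [2, 10, 8, 11, 4, 5, 6, 7, 1, 9, 3, 0]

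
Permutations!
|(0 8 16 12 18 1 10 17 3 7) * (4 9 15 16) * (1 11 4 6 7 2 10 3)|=140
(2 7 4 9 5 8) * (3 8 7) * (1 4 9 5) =(1 4 5 7 9)(2 3 8) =[0, 4, 3, 8, 5, 7, 6, 9, 2, 1]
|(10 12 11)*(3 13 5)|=|(3 13 5)(10 12 11)|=3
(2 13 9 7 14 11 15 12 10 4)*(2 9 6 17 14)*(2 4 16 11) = (2 13 6 17 14)(4 9 7)(10 16 11 15 12) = [0, 1, 13, 3, 9, 5, 17, 4, 8, 7, 16, 15, 10, 6, 2, 12, 11, 14]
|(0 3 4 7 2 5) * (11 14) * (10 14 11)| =|(0 3 4 7 2 5)(10 14)| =6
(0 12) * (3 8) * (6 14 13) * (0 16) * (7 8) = (0 12 16)(3 7 8)(6 14 13) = [12, 1, 2, 7, 4, 5, 14, 8, 3, 9, 10, 11, 16, 6, 13, 15, 0]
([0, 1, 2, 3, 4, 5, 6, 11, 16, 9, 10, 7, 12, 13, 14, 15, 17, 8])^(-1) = (7 11)(8 17 16)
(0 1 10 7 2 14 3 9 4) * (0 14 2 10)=(0 1)(3 9 4 14)(7 10)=[1, 0, 2, 9, 14, 5, 6, 10, 8, 4, 7, 11, 12, 13, 3]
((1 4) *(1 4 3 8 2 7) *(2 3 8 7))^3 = (1 7 3 8)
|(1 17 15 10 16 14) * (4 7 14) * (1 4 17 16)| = |(1 16 17 15 10)(4 7 14)| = 15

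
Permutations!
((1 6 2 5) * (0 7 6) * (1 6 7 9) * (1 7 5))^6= (0 1 2 6 5 7 9)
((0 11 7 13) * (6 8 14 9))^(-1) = (0 13 7 11)(6 9 14 8)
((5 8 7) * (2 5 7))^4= (2 5 8)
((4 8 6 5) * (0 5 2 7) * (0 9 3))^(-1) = (0 3 9 7 2 6 8 4 5)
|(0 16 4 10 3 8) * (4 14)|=7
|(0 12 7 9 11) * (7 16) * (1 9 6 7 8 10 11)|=|(0 12 16 8 10 11)(1 9)(6 7)|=6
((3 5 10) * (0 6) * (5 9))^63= (0 6)(3 10 5 9)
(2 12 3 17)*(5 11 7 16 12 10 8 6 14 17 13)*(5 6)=(2 10 8 5 11 7 16 12 3 13 6 14 17)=[0, 1, 10, 13, 4, 11, 14, 16, 5, 9, 8, 7, 3, 6, 17, 15, 12, 2]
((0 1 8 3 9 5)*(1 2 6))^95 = ((0 2 6 1 8 3 9 5))^95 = (0 5 9 3 8 1 6 2)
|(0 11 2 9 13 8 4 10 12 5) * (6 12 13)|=28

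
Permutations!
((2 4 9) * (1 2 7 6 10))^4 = (1 7 2 6 4 10 9)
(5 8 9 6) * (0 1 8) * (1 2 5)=[2, 8, 5, 3, 4, 0, 1, 7, 9, 6]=(0 2 5)(1 8 9 6)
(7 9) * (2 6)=(2 6)(7 9)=[0, 1, 6, 3, 4, 5, 2, 9, 8, 7]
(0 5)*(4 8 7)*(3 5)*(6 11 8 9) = (0 3 5)(4 9 6 11 8 7) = [3, 1, 2, 5, 9, 0, 11, 4, 7, 6, 10, 8]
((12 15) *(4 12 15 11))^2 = (15)(4 11 12)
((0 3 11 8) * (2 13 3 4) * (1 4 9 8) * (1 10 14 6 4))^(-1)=(0 8 9)(2 4 6 14 10 11 3 13)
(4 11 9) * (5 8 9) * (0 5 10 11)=(0 5 8 9 4)(10 11)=[5, 1, 2, 3, 0, 8, 6, 7, 9, 4, 11, 10]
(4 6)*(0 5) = [5, 1, 2, 3, 6, 0, 4] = (0 5)(4 6)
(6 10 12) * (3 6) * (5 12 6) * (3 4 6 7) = [0, 1, 2, 5, 6, 12, 10, 3, 8, 9, 7, 11, 4] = (3 5 12 4 6 10 7)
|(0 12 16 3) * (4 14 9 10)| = 4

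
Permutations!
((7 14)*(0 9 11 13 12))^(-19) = (0 9 11 13 12)(7 14)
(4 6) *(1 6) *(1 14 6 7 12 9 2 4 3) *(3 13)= (1 7 12 9 2 4 14 6 13 3)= [0, 7, 4, 1, 14, 5, 13, 12, 8, 2, 10, 11, 9, 3, 6]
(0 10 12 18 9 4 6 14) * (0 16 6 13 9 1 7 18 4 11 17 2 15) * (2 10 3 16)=(0 3 16 6 14 2 15)(1 7 18)(4 13 9 11 17 10 12)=[3, 7, 15, 16, 13, 5, 14, 18, 8, 11, 12, 17, 4, 9, 2, 0, 6, 10, 1]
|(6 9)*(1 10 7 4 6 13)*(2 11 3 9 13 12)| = 30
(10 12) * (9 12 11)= [0, 1, 2, 3, 4, 5, 6, 7, 8, 12, 11, 9, 10]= (9 12 10 11)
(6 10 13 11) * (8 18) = (6 10 13 11)(8 18) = [0, 1, 2, 3, 4, 5, 10, 7, 18, 9, 13, 6, 12, 11, 14, 15, 16, 17, 8]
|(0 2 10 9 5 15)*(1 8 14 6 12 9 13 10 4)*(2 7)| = |(0 7 2 4 1 8 14 6 12 9 5 15)(10 13)| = 12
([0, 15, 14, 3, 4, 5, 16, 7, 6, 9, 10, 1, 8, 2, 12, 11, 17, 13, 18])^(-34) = (18)(1 11 15)(2 17 6 12)(8 14 13 16)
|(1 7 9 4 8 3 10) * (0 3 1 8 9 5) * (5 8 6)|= |(0 3 10 6 5)(1 7 8)(4 9)|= 30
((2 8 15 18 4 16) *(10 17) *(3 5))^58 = (2 4 15)(8 16 18)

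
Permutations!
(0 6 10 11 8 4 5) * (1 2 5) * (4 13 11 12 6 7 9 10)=(0 7 9 10 12 6 4 1 2 5)(8 13 11)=[7, 2, 5, 3, 1, 0, 4, 9, 13, 10, 12, 8, 6, 11]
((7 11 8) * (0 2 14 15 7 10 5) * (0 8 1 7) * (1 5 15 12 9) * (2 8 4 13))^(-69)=((0 8 10 15)(1 7 11 5 4 13 2 14 12 9))^(-69)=(0 15 10 8)(1 7 11 5 4 13 2 14 12 9)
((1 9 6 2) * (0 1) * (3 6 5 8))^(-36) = (0 8)(1 3)(2 5)(6 9)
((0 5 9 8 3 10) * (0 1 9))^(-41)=((0 5)(1 9 8 3 10))^(-41)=(0 5)(1 10 3 8 9)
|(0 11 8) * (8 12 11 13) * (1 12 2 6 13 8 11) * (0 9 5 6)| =8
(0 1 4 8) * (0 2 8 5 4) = (0 1)(2 8)(4 5) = [1, 0, 8, 3, 5, 4, 6, 7, 2]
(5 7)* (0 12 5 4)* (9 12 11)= (0 11 9 12 5 7 4)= [11, 1, 2, 3, 0, 7, 6, 4, 8, 12, 10, 9, 5]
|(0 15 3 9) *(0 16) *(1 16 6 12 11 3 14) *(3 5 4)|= |(0 15 14 1 16)(3 9 6 12 11 5 4)|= 35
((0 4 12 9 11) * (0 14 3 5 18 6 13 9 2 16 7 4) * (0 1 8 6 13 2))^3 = (0 6 7)(1 2 4)(3 13 14 18 11 5 9)(8 16 12)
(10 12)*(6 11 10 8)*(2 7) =(2 7)(6 11 10 12 8) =[0, 1, 7, 3, 4, 5, 11, 2, 6, 9, 12, 10, 8]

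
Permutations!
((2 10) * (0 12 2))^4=(12)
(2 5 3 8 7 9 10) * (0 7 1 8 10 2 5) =[7, 8, 0, 10, 4, 3, 6, 9, 1, 2, 5] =(0 7 9 2)(1 8)(3 10 5)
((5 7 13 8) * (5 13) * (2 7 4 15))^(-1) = ((2 7 5 4 15)(8 13))^(-1) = (2 15 4 5 7)(8 13)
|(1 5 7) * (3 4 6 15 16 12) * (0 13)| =6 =|(0 13)(1 5 7)(3 4 6 15 16 12)|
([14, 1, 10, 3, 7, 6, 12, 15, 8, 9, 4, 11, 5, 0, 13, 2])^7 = [14, 1, 4, 3, 15, 6, 12, 2, 8, 9, 7, 11, 5, 0, 13, 10]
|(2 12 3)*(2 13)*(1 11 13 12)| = 4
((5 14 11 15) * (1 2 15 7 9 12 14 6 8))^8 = (1 15 6)(2 5 8)(7 14 9 11 12) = ((1 2 15 5 6 8)(7 9 12 14 11))^8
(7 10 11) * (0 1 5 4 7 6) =(0 1 5 4 7 10 11 6) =[1, 5, 2, 3, 7, 4, 0, 10, 8, 9, 11, 6]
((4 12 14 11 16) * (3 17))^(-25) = ((3 17)(4 12 14 11 16))^(-25) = (3 17)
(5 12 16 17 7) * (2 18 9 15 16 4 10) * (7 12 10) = (2 18 9 15 16 17 12 4 7 5 10) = [0, 1, 18, 3, 7, 10, 6, 5, 8, 15, 2, 11, 4, 13, 14, 16, 17, 12, 9]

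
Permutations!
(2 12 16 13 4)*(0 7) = (0 7)(2 12 16 13 4) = [7, 1, 12, 3, 2, 5, 6, 0, 8, 9, 10, 11, 16, 4, 14, 15, 13]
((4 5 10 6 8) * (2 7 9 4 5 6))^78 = (2 5 6 9)(4 7 10 8) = ((2 7 9 4 6 8 5 10))^78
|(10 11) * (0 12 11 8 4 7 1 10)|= 15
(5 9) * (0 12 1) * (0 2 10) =(0 12 1 2 10)(5 9) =[12, 2, 10, 3, 4, 9, 6, 7, 8, 5, 0, 11, 1]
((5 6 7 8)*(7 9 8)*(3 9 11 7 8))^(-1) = ((3 9)(5 6 11 7 8))^(-1) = (3 9)(5 8 7 11 6)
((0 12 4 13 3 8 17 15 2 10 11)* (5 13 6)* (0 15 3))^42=(17)(2 11)(10 15)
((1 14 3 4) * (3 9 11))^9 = (1 11)(3 14)(4 9) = ((1 14 9 11 3 4))^9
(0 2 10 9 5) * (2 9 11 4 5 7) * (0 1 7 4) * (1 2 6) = (0 9 4 5 2 10 11)(1 7 6) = [9, 7, 10, 3, 5, 2, 1, 6, 8, 4, 11, 0]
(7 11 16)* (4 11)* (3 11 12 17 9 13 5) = (3 11 16 7 4 12 17 9 13 5) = [0, 1, 2, 11, 12, 3, 6, 4, 8, 13, 10, 16, 17, 5, 14, 15, 7, 9]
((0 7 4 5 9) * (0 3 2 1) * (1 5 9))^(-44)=((0 7 4 9 3 2 5 1))^(-44)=(0 3)(1 9)(2 7)(4 5)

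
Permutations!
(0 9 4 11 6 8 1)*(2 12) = [9, 0, 12, 3, 11, 5, 8, 7, 1, 4, 10, 6, 2] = (0 9 4 11 6 8 1)(2 12)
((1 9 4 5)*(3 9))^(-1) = ((1 3 9 4 5))^(-1) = (1 5 4 9 3)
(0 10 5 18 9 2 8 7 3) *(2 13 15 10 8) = (0 8 7 3)(5 18 9 13 15 10) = [8, 1, 2, 0, 4, 18, 6, 3, 7, 13, 5, 11, 12, 15, 14, 10, 16, 17, 9]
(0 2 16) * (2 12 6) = (0 12 6 2 16) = [12, 1, 16, 3, 4, 5, 2, 7, 8, 9, 10, 11, 6, 13, 14, 15, 0]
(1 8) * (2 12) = [0, 8, 12, 3, 4, 5, 6, 7, 1, 9, 10, 11, 2] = (1 8)(2 12)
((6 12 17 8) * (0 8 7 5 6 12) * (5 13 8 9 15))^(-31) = ((0 9 15 5 6)(7 13 8 12 17))^(-31) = (0 6 5 15 9)(7 17 12 8 13)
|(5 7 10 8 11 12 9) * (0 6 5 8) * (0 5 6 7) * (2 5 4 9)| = 10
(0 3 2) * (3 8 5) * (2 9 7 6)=(0 8 5 3 9 7 6 2)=[8, 1, 0, 9, 4, 3, 2, 6, 5, 7]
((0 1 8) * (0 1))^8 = (8) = ((1 8))^8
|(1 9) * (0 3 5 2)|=4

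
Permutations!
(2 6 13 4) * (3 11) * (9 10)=(2 6 13 4)(3 11)(9 10)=[0, 1, 6, 11, 2, 5, 13, 7, 8, 10, 9, 3, 12, 4]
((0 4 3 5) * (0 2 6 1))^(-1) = (0 1 6 2 5 3 4) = ((0 4 3 5 2 6 1))^(-1)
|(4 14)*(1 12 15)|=|(1 12 15)(4 14)|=6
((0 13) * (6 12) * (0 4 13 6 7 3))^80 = ((0 6 12 7 3)(4 13))^80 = (13)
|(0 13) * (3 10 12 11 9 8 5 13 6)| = |(0 6 3 10 12 11 9 8 5 13)| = 10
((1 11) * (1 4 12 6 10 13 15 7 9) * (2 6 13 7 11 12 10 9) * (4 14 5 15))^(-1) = ((1 12 13 4 10 7 2 6 9)(5 15 11 14))^(-1) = (1 9 6 2 7 10 4 13 12)(5 14 11 15)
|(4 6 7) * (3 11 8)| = 3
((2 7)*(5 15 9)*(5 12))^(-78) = (5 9)(12 15)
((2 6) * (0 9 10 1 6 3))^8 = (0 9 10 1 6 2 3) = ((0 9 10 1 6 2 3))^8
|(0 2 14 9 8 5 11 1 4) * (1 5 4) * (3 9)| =14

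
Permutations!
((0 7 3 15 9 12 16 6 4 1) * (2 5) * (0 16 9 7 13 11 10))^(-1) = ((0 13 11 10)(1 16 6 4)(2 5)(3 15 7)(9 12))^(-1) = (0 10 11 13)(1 4 6 16)(2 5)(3 7 15)(9 12)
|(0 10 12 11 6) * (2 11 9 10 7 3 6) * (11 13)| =12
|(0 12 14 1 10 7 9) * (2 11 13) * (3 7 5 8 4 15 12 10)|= 12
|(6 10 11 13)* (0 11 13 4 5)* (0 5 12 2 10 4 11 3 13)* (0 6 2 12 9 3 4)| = 8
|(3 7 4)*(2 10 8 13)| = 12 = |(2 10 8 13)(3 7 4)|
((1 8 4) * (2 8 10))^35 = ((1 10 2 8 4))^35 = (10)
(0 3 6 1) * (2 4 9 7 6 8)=[3, 0, 4, 8, 9, 5, 1, 6, 2, 7]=(0 3 8 2 4 9 7 6 1)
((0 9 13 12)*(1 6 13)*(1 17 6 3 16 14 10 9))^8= (0 6 10 3 12 17 14 1 13 9 16)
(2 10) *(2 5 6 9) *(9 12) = (2 10 5 6 12 9) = [0, 1, 10, 3, 4, 6, 12, 7, 8, 2, 5, 11, 9]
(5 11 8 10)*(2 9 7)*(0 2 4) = [2, 1, 9, 3, 0, 11, 6, 4, 10, 7, 5, 8] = (0 2 9 7 4)(5 11 8 10)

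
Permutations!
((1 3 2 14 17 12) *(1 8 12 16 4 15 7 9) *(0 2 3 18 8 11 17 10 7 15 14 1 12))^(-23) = (0 1 8 2 18)(4 9 16 7 17 10 11 14 12)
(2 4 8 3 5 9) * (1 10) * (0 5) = (0 5 9 2 4 8 3)(1 10) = [5, 10, 4, 0, 8, 9, 6, 7, 3, 2, 1]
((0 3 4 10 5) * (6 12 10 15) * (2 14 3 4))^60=((0 4 15 6 12 10 5)(2 14 3))^60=(0 12 4 10 15 5 6)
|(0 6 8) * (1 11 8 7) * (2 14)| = |(0 6 7 1 11 8)(2 14)| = 6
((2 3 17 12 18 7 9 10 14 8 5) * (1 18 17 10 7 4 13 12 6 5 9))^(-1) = (1 7 9 8 14 10 3 2 5 6 17 12 13 4 18)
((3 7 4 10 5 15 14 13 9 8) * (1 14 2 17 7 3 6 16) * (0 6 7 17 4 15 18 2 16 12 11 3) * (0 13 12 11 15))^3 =((0 6 11 3 13 9 8 7)(1 14 12 15 16)(2 4 10 5 18))^3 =(0 3 8 6 13 7 11 9)(1 15 14 16 12)(2 5 4 18 10)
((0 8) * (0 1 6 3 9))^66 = ((0 8 1 6 3 9))^66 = (9)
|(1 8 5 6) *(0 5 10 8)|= 4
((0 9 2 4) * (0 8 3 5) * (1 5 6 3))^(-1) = (0 5 1 8 4 2 9)(3 6)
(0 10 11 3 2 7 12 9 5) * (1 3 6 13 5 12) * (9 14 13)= [10, 3, 7, 2, 4, 0, 9, 1, 8, 12, 11, 6, 14, 5, 13]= (0 10 11 6 9 12 14 13 5)(1 3 2 7)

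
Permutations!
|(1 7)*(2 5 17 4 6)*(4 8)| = 6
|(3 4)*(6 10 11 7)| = |(3 4)(6 10 11 7)| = 4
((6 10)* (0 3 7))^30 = (10)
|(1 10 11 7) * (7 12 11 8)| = |(1 10 8 7)(11 12)| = 4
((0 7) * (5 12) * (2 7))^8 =(12)(0 7 2)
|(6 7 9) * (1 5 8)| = 3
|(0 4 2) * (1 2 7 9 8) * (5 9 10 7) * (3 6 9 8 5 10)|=|(0 4 10 7 3 6 9 5 8 1 2)|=11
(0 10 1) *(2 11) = (0 10 1)(2 11) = [10, 0, 11, 3, 4, 5, 6, 7, 8, 9, 1, 2]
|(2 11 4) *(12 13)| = |(2 11 4)(12 13)| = 6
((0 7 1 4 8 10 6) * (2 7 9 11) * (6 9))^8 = ((0 6)(1 4 8 10 9 11 2 7))^8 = (11)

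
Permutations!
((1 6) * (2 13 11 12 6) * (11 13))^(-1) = ((13)(1 2 11 12 6))^(-1) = (13)(1 6 12 11 2)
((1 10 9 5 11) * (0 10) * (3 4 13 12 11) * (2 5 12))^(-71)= (0 10 9 12 11 1)(2 13 4 3 5)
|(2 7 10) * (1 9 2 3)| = 6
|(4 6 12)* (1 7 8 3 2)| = |(1 7 8 3 2)(4 6 12)| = 15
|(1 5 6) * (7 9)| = 6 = |(1 5 6)(7 9)|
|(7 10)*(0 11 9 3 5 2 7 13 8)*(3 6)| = 11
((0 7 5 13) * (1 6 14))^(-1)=((0 7 5 13)(1 6 14))^(-1)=(0 13 5 7)(1 14 6)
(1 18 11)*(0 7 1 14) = (0 7 1 18 11 14) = [7, 18, 2, 3, 4, 5, 6, 1, 8, 9, 10, 14, 12, 13, 0, 15, 16, 17, 11]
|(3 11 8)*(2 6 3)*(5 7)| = |(2 6 3 11 8)(5 7)| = 10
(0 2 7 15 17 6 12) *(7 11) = (0 2 11 7 15 17 6 12) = [2, 1, 11, 3, 4, 5, 12, 15, 8, 9, 10, 7, 0, 13, 14, 17, 16, 6]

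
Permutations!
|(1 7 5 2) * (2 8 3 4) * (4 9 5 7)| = 12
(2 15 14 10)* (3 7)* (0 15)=[15, 1, 0, 7, 4, 5, 6, 3, 8, 9, 2, 11, 12, 13, 10, 14]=(0 15 14 10 2)(3 7)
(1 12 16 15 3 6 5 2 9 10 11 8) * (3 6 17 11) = (1 12 16 15 6 5 2 9 10 3 17 11 8) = [0, 12, 9, 17, 4, 2, 5, 7, 1, 10, 3, 8, 16, 13, 14, 6, 15, 11]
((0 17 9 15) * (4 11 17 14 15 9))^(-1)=(0 15 14)(4 17 11)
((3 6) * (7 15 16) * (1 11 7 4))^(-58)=((1 11 7 15 16 4)(3 6))^(-58)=(1 7 16)(4 11 15)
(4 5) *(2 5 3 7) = (2 5 4 3 7) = [0, 1, 5, 7, 3, 4, 6, 2]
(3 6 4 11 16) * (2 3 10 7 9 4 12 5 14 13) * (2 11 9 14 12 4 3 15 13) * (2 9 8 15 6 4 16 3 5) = [0, 1, 6, 4, 8, 12, 16, 14, 15, 5, 7, 3, 2, 11, 9, 13, 10] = (2 6 16 10 7 14 9 5 12)(3 4 8 15 13 11)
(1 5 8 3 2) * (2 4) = (1 5 8 3 4 2) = [0, 5, 1, 4, 2, 8, 6, 7, 3]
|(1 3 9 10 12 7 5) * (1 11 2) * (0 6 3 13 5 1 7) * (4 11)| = |(0 6 3 9 10 12)(1 13 5 4 11 2 7)| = 42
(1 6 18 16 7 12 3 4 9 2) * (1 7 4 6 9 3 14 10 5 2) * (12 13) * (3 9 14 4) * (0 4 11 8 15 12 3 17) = (0 4 9 1 14 10 5 2 7 13 3 6 18 16 17)(8 15 12 11) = [4, 14, 7, 6, 9, 2, 18, 13, 15, 1, 5, 8, 11, 3, 10, 12, 17, 0, 16]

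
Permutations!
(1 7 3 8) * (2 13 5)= (1 7 3 8)(2 13 5)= [0, 7, 13, 8, 4, 2, 6, 3, 1, 9, 10, 11, 12, 5]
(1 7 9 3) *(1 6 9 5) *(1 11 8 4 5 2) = (1 7 2)(3 6 9)(4 5 11 8) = [0, 7, 1, 6, 5, 11, 9, 2, 4, 3, 10, 8]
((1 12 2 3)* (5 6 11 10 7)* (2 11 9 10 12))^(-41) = (1 2 3)(5 7 10 9 6)(11 12)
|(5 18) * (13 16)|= |(5 18)(13 16)|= 2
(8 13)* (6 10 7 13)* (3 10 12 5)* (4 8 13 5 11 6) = (13)(3 10 7 5)(4 8)(6 12 11) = [0, 1, 2, 10, 8, 3, 12, 5, 4, 9, 7, 6, 11, 13]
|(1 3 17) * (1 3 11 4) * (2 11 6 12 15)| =|(1 6 12 15 2 11 4)(3 17)| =14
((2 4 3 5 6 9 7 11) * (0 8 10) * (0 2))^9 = ((0 8 10 2 4 3 5 6 9 7 11))^9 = (0 7 6 3 2 8 11 9 5 4 10)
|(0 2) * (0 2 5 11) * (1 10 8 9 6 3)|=6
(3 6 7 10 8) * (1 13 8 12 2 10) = (1 13 8 3 6 7)(2 10 12) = [0, 13, 10, 6, 4, 5, 7, 1, 3, 9, 12, 11, 2, 8]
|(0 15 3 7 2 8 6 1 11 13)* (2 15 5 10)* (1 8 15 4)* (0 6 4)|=|(0 5 10 2 15 3 7)(1 11 13 6 8 4)|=42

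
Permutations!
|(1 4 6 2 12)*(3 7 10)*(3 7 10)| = |(1 4 6 2 12)(3 10 7)| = 15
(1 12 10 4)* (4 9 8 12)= (1 4)(8 12 10 9)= [0, 4, 2, 3, 1, 5, 6, 7, 12, 8, 9, 11, 10]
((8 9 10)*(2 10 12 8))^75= (12)(2 10)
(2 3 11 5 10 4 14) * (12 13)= (2 3 11 5 10 4 14)(12 13)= [0, 1, 3, 11, 14, 10, 6, 7, 8, 9, 4, 5, 13, 12, 2]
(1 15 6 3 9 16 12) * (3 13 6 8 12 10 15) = (1 3 9 16 10 15 8 12)(6 13) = [0, 3, 2, 9, 4, 5, 13, 7, 12, 16, 15, 11, 1, 6, 14, 8, 10]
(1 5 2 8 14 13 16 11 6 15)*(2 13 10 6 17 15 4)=(1 5 13 16 11 17 15)(2 8 14 10 6 4)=[0, 5, 8, 3, 2, 13, 4, 7, 14, 9, 6, 17, 12, 16, 10, 1, 11, 15]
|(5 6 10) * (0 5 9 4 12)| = |(0 5 6 10 9 4 12)| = 7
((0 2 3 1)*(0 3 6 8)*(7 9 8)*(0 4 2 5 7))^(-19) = ((0 5 7 9 8 4 2 6)(1 3))^(-19) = (0 4 7 6 8 5 2 9)(1 3)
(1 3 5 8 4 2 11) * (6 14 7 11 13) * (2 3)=(1 2 13 6 14 7 11)(3 5 8 4)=[0, 2, 13, 5, 3, 8, 14, 11, 4, 9, 10, 1, 12, 6, 7]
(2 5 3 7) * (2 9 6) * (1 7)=[0, 7, 5, 1, 4, 3, 2, 9, 8, 6]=(1 7 9 6 2 5 3)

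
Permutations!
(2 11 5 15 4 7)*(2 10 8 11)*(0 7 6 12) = (0 7 10 8 11 5 15 4 6 12) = [7, 1, 2, 3, 6, 15, 12, 10, 11, 9, 8, 5, 0, 13, 14, 4]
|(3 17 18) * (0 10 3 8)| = |(0 10 3 17 18 8)| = 6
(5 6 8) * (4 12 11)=(4 12 11)(5 6 8)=[0, 1, 2, 3, 12, 6, 8, 7, 5, 9, 10, 4, 11]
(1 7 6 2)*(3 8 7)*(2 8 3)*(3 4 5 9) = (1 2)(3 4 5 9)(6 8 7) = [0, 2, 1, 4, 5, 9, 8, 6, 7, 3]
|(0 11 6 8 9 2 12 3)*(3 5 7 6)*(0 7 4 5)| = 18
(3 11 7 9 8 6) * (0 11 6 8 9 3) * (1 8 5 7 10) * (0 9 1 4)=(0 11 10 4)(1 8 5 7 3 6 9)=[11, 8, 2, 6, 0, 7, 9, 3, 5, 1, 4, 10]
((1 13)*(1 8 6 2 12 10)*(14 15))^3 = ((1 13 8 6 2 12 10)(14 15))^3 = (1 6 10 8 12 13 2)(14 15)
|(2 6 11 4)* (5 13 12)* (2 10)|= 15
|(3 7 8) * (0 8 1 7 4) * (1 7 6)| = 4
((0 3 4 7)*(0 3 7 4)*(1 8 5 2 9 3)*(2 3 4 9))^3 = ((0 7 1 8 5 3)(4 9))^3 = (0 8)(1 3)(4 9)(5 7)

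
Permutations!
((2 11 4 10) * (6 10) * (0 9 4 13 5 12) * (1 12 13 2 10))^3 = ((0 9 4 6 1 12)(2 11)(5 13))^3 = (0 6)(1 9)(2 11)(4 12)(5 13)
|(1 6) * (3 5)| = |(1 6)(3 5)| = 2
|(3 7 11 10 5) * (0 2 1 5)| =|(0 2 1 5 3 7 11 10)| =8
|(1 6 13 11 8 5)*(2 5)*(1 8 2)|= 7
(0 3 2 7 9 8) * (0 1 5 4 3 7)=[7, 5, 0, 2, 3, 4, 6, 9, 1, 8]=(0 7 9 8 1 5 4 3 2)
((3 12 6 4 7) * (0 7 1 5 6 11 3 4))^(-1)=(0 6 5 1 4 7)(3 11 12)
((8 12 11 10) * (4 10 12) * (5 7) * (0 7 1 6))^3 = (0 1 7 6 5)(11 12)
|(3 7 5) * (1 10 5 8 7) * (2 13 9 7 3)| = |(1 10 5 2 13 9 7 8 3)| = 9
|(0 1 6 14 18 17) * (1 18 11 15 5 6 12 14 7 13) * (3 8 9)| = |(0 18 17)(1 12 14 11 15 5 6 7 13)(3 8 9)| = 9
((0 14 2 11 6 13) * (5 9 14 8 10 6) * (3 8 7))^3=(0 8 13 3 6 7 10)(2 9 11 14 5)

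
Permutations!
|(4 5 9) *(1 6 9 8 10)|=|(1 6 9 4 5 8 10)|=7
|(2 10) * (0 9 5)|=6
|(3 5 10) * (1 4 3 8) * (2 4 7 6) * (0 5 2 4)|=10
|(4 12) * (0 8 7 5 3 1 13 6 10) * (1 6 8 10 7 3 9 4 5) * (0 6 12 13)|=|(0 10 6 7 1)(3 12 5 9 4 13 8)|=35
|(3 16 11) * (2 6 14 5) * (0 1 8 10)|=12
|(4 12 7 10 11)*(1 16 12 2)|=8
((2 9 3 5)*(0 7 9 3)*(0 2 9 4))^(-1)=((0 7 4)(2 3 5 9))^(-1)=(0 4 7)(2 9 5 3)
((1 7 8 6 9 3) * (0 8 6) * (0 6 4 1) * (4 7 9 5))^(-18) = ((0 8 6 5 4 1 9 3))^(-18) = (0 9 4 6)(1 5 8 3)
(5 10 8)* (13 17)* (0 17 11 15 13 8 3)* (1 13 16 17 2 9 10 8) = (0 2 9 10 3)(1 13 11 15 16 17)(5 8) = [2, 13, 9, 0, 4, 8, 6, 7, 5, 10, 3, 15, 12, 11, 14, 16, 17, 1]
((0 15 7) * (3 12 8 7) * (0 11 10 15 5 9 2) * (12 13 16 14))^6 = ((0 5 9 2)(3 13 16 14 12 8 7 11 10 15))^6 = (0 9)(2 5)(3 7 16 10 12)(8 13 11 14 15)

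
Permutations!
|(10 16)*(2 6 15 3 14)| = 10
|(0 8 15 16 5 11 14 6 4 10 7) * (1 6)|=|(0 8 15 16 5 11 14 1 6 4 10 7)|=12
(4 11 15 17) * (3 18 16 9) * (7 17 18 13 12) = (3 13 12 7 17 4 11 15 18 16 9) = [0, 1, 2, 13, 11, 5, 6, 17, 8, 3, 10, 15, 7, 12, 14, 18, 9, 4, 16]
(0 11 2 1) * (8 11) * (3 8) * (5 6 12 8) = [3, 0, 1, 5, 4, 6, 12, 7, 11, 9, 10, 2, 8] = (0 3 5 6 12 8 11 2 1)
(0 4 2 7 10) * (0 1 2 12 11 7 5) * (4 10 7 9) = (0 10 1 2 5)(4 12 11 9) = [10, 2, 5, 3, 12, 0, 6, 7, 8, 4, 1, 9, 11]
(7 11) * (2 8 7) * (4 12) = (2 8 7 11)(4 12) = [0, 1, 8, 3, 12, 5, 6, 11, 7, 9, 10, 2, 4]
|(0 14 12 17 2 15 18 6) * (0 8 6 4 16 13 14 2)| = 10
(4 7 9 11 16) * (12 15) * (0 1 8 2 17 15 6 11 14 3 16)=(0 1 8 2 17 15 12 6 11)(3 16 4 7 9 14)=[1, 8, 17, 16, 7, 5, 11, 9, 2, 14, 10, 0, 6, 13, 3, 12, 4, 15]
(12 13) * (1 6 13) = (1 6 13 12) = [0, 6, 2, 3, 4, 5, 13, 7, 8, 9, 10, 11, 1, 12]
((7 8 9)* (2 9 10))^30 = (10)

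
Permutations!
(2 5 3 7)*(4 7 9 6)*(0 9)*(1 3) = (0 9 6 4 7 2 5 1 3) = [9, 3, 5, 0, 7, 1, 4, 2, 8, 6]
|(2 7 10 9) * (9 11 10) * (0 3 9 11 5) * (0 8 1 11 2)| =|(0 3 9)(1 11 10 5 8)(2 7)| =30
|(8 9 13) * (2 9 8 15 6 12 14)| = |(2 9 13 15 6 12 14)| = 7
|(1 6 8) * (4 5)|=6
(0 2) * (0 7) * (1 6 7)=(0 2 1 6 7)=[2, 6, 1, 3, 4, 5, 7, 0]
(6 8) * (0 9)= [9, 1, 2, 3, 4, 5, 8, 7, 6, 0]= (0 9)(6 8)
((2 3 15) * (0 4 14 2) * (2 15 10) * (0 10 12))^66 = (0 14 10 3)(2 12 4 15)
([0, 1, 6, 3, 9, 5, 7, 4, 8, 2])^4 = (2 9 4 7 6)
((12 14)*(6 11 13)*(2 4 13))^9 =(2 11 6 13 4)(12 14)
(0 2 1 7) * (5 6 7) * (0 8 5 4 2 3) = [3, 4, 1, 0, 2, 6, 7, 8, 5] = (0 3)(1 4 2)(5 6 7 8)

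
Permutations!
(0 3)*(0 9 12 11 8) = (0 3 9 12 11 8) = [3, 1, 2, 9, 4, 5, 6, 7, 0, 12, 10, 8, 11]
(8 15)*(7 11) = (7 11)(8 15) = [0, 1, 2, 3, 4, 5, 6, 11, 15, 9, 10, 7, 12, 13, 14, 8]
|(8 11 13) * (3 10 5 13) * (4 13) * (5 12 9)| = 9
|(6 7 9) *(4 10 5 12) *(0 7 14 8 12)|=10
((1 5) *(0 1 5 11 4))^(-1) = ((0 1 11 4))^(-1) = (0 4 11 1)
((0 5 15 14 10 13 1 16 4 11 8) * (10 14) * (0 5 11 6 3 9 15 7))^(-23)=(0 8 7 11 5)(1 3 13 6 10 4 15 16 9)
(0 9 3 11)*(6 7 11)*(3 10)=(0 9 10 3 6 7 11)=[9, 1, 2, 6, 4, 5, 7, 11, 8, 10, 3, 0]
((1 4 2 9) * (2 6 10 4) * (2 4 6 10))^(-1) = ((1 4 10 6 2 9))^(-1) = (1 9 2 6 10 4)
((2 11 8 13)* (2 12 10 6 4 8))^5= (2 11)(4 6 10 12 13 8)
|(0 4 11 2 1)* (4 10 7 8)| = |(0 10 7 8 4 11 2 1)| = 8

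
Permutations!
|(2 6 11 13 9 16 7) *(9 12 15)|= 9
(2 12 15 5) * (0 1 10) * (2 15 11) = (0 1 10)(2 12 11)(5 15) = [1, 10, 12, 3, 4, 15, 6, 7, 8, 9, 0, 2, 11, 13, 14, 5]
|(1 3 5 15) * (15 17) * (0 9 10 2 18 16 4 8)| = |(0 9 10 2 18 16 4 8)(1 3 5 17 15)| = 40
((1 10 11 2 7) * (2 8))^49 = (1 10 11 8 2 7)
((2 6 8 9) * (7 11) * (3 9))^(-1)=(2 9 3 8 6)(7 11)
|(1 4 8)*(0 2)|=6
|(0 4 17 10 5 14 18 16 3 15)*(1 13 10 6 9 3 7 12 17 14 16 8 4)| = |(0 1 13 10 5 16 7 12 17 6 9 3 15)(4 14 18 8)| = 52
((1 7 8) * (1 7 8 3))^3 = ((1 8 7 3))^3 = (1 3 7 8)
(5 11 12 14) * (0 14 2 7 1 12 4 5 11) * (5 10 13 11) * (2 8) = [14, 12, 7, 3, 10, 0, 6, 1, 2, 9, 13, 4, 8, 11, 5] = (0 14 5)(1 12 8 2 7)(4 10 13 11)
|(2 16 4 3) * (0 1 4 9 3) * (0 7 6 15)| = 12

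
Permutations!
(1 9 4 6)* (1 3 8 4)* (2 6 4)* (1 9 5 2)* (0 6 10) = (0 6 3 8 1 5 2 10) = [6, 5, 10, 8, 4, 2, 3, 7, 1, 9, 0]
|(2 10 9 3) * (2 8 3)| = |(2 10 9)(3 8)| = 6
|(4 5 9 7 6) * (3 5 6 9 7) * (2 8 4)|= 4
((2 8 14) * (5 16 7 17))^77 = (2 14 8)(5 16 7 17) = ((2 8 14)(5 16 7 17))^77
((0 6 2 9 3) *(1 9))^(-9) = (0 1)(2 3)(6 9)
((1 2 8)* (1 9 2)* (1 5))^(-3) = ((1 5)(2 8 9))^(-3) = (9)(1 5)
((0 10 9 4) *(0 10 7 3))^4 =((0 7 3)(4 10 9))^4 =(0 7 3)(4 10 9)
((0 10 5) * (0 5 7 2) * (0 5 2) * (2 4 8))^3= (10)(2 8 4 5)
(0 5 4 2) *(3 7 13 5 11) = (0 11 3 7 13 5 4 2) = [11, 1, 0, 7, 2, 4, 6, 13, 8, 9, 10, 3, 12, 5]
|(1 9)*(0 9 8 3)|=5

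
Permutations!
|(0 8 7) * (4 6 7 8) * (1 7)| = |(8)(0 4 6 1 7)| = 5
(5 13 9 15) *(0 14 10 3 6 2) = (0 14 10 3 6 2)(5 13 9 15) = [14, 1, 0, 6, 4, 13, 2, 7, 8, 15, 3, 11, 12, 9, 10, 5]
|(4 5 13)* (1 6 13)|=|(1 6 13 4 5)|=5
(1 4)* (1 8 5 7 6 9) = (1 4 8 5 7 6 9) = [0, 4, 2, 3, 8, 7, 9, 6, 5, 1]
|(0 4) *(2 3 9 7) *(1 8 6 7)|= 14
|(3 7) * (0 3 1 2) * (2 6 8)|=7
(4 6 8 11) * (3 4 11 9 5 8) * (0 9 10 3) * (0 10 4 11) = (0 9 5 8 4 6 10 3 11) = [9, 1, 2, 11, 6, 8, 10, 7, 4, 5, 3, 0]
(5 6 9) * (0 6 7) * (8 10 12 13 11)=(0 6 9 5 7)(8 10 12 13 11)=[6, 1, 2, 3, 4, 7, 9, 0, 10, 5, 12, 8, 13, 11]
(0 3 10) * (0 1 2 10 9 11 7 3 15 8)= (0 15 8)(1 2 10)(3 9 11 7)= [15, 2, 10, 9, 4, 5, 6, 3, 0, 11, 1, 7, 12, 13, 14, 8]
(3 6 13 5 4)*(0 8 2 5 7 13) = (0 8 2 5 4 3 6)(7 13) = [8, 1, 5, 6, 3, 4, 0, 13, 2, 9, 10, 11, 12, 7]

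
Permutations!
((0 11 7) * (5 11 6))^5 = ((0 6 5 11 7))^5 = (11)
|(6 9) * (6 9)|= |(9)|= 1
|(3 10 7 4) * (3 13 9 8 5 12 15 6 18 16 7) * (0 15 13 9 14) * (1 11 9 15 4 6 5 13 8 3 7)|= |(0 4 15 5 12 8 13 14)(1 11 9 3 10 7 6 18 16)|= 72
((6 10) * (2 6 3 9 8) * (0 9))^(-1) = (0 3 10 6 2 8 9)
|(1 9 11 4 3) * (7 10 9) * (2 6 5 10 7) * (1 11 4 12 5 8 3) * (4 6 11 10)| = 30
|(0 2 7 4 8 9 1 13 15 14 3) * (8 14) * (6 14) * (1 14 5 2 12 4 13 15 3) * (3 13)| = |(0 12 4 6 5 2 7 3)(1 15 8 9 14)| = 40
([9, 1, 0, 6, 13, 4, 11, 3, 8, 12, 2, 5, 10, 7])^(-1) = (0 2 10 12 9)(3 7 13 4 5 11 6)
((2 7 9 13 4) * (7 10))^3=(2 9)(4 7)(10 13)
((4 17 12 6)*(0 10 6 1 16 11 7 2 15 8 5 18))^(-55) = (0 12 2)(1 15 10)(4 11 5)(6 16 8)(7 18 17)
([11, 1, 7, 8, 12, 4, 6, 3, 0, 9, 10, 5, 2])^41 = (0 2 11 7 5 3 4 8 12)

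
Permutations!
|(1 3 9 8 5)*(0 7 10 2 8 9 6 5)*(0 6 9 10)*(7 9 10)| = |(0 9 7)(1 3 10 2 8 6 5)| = 21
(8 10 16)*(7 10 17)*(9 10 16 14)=[0, 1, 2, 3, 4, 5, 6, 16, 17, 10, 14, 11, 12, 13, 9, 15, 8, 7]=(7 16 8 17)(9 10 14)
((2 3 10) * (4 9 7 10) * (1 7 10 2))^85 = (1 7 2 3 4 9 10)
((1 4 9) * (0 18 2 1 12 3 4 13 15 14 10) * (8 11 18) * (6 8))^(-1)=((0 6 8 11 18 2 1 13 15 14 10)(3 4 9 12))^(-1)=(0 10 14 15 13 1 2 18 11 8 6)(3 12 9 4)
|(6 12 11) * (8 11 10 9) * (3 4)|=6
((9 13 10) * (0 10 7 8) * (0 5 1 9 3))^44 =((0 10 3)(1 9 13 7 8 5))^44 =(0 3 10)(1 13 8)(5 9 7)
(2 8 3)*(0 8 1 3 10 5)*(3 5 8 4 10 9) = (0 4 10 8 9 3 2 1 5) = [4, 5, 1, 2, 10, 0, 6, 7, 9, 3, 8]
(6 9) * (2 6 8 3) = (2 6 9 8 3) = [0, 1, 6, 2, 4, 5, 9, 7, 3, 8]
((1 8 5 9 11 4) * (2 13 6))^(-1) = ((1 8 5 9 11 4)(2 13 6))^(-1) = (1 4 11 9 5 8)(2 6 13)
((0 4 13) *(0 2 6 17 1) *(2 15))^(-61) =(0 15 17 4 2 1 13 6)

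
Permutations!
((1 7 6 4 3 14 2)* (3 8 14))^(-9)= ((1 7 6 4 8 14 2))^(-9)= (1 14 4 7 2 8 6)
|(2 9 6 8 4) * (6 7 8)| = |(2 9 7 8 4)| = 5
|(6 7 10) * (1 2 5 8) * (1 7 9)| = |(1 2 5 8 7 10 6 9)| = 8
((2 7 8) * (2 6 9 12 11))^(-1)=((2 7 8 6 9 12 11))^(-1)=(2 11 12 9 6 8 7)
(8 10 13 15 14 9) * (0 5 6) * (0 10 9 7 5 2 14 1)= (0 2 14 7 5 6 10 13 15 1)(8 9)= [2, 0, 14, 3, 4, 6, 10, 5, 9, 8, 13, 11, 12, 15, 7, 1]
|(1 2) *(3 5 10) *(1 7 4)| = 12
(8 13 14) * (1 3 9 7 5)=(1 3 9 7 5)(8 13 14)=[0, 3, 2, 9, 4, 1, 6, 5, 13, 7, 10, 11, 12, 14, 8]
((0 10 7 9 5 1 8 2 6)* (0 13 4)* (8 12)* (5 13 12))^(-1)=(0 4 13 9 7 10)(1 5)(2 8 12 6)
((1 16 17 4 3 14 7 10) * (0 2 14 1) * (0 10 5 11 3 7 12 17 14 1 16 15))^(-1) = (0 15 1 2)(3 11 5 7 4 17 12 14 16)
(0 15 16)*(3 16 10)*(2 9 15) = (0 2 9 15 10 3 16) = [2, 1, 9, 16, 4, 5, 6, 7, 8, 15, 3, 11, 12, 13, 14, 10, 0]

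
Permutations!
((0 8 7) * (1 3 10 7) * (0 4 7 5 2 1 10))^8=((0 8 10 5 2 1 3)(4 7))^8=(0 8 10 5 2 1 3)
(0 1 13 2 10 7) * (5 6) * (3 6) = (0 1 13 2 10 7)(3 6 5) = [1, 13, 10, 6, 4, 3, 5, 0, 8, 9, 7, 11, 12, 2]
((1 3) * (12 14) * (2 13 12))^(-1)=((1 3)(2 13 12 14))^(-1)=(1 3)(2 14 12 13)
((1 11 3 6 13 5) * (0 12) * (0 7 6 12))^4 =(1 7)(3 13)(5 12)(6 11)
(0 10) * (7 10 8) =[8, 1, 2, 3, 4, 5, 6, 10, 7, 9, 0] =(0 8 7 10)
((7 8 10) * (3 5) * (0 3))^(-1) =(0 5 3)(7 10 8)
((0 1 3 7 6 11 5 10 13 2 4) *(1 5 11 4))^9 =((0 5 10 13 2 1 3 7 6 4))^9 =(0 4 6 7 3 1 2 13 10 5)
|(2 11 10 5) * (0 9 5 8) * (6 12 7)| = |(0 9 5 2 11 10 8)(6 12 7)| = 21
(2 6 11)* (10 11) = (2 6 10 11) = [0, 1, 6, 3, 4, 5, 10, 7, 8, 9, 11, 2]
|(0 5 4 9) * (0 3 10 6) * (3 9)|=6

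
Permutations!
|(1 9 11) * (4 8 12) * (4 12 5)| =|(12)(1 9 11)(4 8 5)| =3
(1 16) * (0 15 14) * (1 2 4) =[15, 16, 4, 3, 1, 5, 6, 7, 8, 9, 10, 11, 12, 13, 0, 14, 2] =(0 15 14)(1 16 2 4)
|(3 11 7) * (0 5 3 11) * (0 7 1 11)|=|(0 5 3 7)(1 11)|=4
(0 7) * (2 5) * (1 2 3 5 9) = (0 7)(1 2 9)(3 5) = [7, 2, 9, 5, 4, 3, 6, 0, 8, 1]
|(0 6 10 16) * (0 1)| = 5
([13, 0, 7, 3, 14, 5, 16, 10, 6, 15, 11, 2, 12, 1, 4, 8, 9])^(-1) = [1, 13, 11, 3, 14, 5, 8, 2, 15, 16, 7, 10, 12, 0, 4, 9, 6]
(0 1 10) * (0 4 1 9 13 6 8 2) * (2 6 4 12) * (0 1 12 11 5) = (0 9 13 4 12 2 1 10 11 5)(6 8) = [9, 10, 1, 3, 12, 0, 8, 7, 6, 13, 11, 5, 2, 4]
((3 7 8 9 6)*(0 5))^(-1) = ((0 5)(3 7 8 9 6))^(-1) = (0 5)(3 6 9 8 7)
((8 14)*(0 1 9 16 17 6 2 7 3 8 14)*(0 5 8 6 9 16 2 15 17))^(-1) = (0 16 1)(2 9 17 15 6 3 7)(5 8)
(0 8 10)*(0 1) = (0 8 10 1) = [8, 0, 2, 3, 4, 5, 6, 7, 10, 9, 1]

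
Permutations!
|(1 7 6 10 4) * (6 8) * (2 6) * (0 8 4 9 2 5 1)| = |(0 8 5 1 7 4)(2 6 10 9)| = 12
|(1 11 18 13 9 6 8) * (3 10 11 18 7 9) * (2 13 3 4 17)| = |(1 18 3 10 11 7 9 6 8)(2 13 4 17)| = 36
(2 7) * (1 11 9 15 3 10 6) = (1 11 9 15 3 10 6)(2 7) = [0, 11, 7, 10, 4, 5, 1, 2, 8, 15, 6, 9, 12, 13, 14, 3]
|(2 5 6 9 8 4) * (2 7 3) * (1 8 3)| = 20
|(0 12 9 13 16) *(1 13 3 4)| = 8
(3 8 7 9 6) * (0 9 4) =(0 9 6 3 8 7 4) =[9, 1, 2, 8, 0, 5, 3, 4, 7, 6]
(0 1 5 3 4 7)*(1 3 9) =[3, 5, 2, 4, 7, 9, 6, 0, 8, 1] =(0 3 4 7)(1 5 9)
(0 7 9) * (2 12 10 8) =(0 7 9)(2 12 10 8) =[7, 1, 12, 3, 4, 5, 6, 9, 2, 0, 8, 11, 10]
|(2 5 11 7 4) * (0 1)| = |(0 1)(2 5 11 7 4)| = 10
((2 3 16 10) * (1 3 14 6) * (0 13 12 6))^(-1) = ((0 13 12 6 1 3 16 10 2 14))^(-1) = (0 14 2 10 16 3 1 6 12 13)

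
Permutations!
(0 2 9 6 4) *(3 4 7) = (0 2 9 6 7 3 4) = [2, 1, 9, 4, 0, 5, 7, 3, 8, 6]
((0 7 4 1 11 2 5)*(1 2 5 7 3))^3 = (0 11 3 5 1)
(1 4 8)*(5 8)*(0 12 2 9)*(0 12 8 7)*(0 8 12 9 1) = [12, 4, 1, 3, 5, 7, 6, 8, 0, 9, 10, 11, 2] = (0 12 2 1 4 5 7 8)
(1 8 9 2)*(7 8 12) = (1 12 7 8 9 2) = [0, 12, 1, 3, 4, 5, 6, 8, 9, 2, 10, 11, 7]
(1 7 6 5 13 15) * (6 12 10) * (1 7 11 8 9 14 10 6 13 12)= (1 11 8 9 14 10 13 15 7)(5 12 6)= [0, 11, 2, 3, 4, 12, 5, 1, 9, 14, 13, 8, 6, 15, 10, 7]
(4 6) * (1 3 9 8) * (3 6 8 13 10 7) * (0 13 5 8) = (0 13 10 7 3 9 5 8 1 6 4) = [13, 6, 2, 9, 0, 8, 4, 3, 1, 5, 7, 11, 12, 10]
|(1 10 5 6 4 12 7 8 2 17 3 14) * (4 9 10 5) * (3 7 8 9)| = |(1 5 6 3 14)(2 17 7 9 10 4 12 8)| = 40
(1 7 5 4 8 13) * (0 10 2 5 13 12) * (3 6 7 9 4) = (0 10 2 5 3 6 7 13 1 9 4 8 12) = [10, 9, 5, 6, 8, 3, 7, 13, 12, 4, 2, 11, 0, 1]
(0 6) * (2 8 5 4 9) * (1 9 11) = (0 6)(1 9 2 8 5 4 11) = [6, 9, 8, 3, 11, 4, 0, 7, 5, 2, 10, 1]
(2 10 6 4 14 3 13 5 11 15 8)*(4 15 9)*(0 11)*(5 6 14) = (0 11 9 4 5)(2 10 14 3 13 6 15 8) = [11, 1, 10, 13, 5, 0, 15, 7, 2, 4, 14, 9, 12, 6, 3, 8]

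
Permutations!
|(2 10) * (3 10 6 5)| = 5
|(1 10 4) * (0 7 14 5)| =|(0 7 14 5)(1 10 4)| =12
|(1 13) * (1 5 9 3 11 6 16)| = 8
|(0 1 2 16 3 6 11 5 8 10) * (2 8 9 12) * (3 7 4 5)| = |(0 1 8 10)(2 16 7 4 5 9 12)(3 6 11)| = 84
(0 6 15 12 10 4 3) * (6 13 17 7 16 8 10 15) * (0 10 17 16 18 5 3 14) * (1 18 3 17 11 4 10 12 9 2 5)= (0 13 16 8 11 4 14)(1 18)(2 5 17 7 3 12 15 9)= [13, 18, 5, 12, 14, 17, 6, 3, 11, 2, 10, 4, 15, 16, 0, 9, 8, 7, 1]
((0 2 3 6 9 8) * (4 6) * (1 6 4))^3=(0 1 8 3 9 2 6)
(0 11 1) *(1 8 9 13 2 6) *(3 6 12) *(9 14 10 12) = (0 11 8 14 10 12 3 6 1)(2 9 13) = [11, 0, 9, 6, 4, 5, 1, 7, 14, 13, 12, 8, 3, 2, 10]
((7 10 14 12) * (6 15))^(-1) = ((6 15)(7 10 14 12))^(-1) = (6 15)(7 12 14 10)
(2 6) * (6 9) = [0, 1, 9, 3, 4, 5, 2, 7, 8, 6] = (2 9 6)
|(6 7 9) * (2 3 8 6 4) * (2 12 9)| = 15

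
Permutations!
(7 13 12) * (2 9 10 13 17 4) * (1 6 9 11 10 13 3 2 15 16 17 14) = (1 6 9 13 12 7 14)(2 11 10 3)(4 15 16 17) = [0, 6, 11, 2, 15, 5, 9, 14, 8, 13, 3, 10, 7, 12, 1, 16, 17, 4]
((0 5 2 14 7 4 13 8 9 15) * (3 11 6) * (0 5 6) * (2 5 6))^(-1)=(0 11 3 6 15 9 8 13 4 7 14 2)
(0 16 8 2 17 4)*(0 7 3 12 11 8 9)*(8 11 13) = (0 16 9)(2 17 4 7 3 12 13 8) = [16, 1, 17, 12, 7, 5, 6, 3, 2, 0, 10, 11, 13, 8, 14, 15, 9, 4]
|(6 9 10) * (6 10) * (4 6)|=|(10)(4 6 9)|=3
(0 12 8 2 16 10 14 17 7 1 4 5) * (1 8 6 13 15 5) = (0 12 6 13 15 5)(1 4)(2 16 10 14 17 7 8) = [12, 4, 16, 3, 1, 0, 13, 8, 2, 9, 14, 11, 6, 15, 17, 5, 10, 7]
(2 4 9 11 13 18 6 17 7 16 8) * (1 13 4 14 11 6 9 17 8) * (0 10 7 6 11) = [10, 13, 14, 3, 17, 5, 8, 16, 2, 11, 7, 4, 12, 18, 0, 15, 1, 6, 9] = (0 10 7 16 1 13 18 9 11 4 17 6 8 2 14)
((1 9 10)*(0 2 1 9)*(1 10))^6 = ((0 2 10 9 1))^6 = (0 2 10 9 1)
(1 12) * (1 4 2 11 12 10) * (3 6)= (1 10)(2 11 12 4)(3 6)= [0, 10, 11, 6, 2, 5, 3, 7, 8, 9, 1, 12, 4]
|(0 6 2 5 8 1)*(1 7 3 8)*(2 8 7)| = 6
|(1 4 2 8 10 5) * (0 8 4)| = |(0 8 10 5 1)(2 4)| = 10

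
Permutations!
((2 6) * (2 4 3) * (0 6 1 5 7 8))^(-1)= ((0 6 4 3 2 1 5 7 8))^(-1)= (0 8 7 5 1 2 3 4 6)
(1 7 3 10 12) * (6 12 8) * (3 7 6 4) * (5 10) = (1 6 12)(3 5 10 8 4) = [0, 6, 2, 5, 3, 10, 12, 7, 4, 9, 8, 11, 1]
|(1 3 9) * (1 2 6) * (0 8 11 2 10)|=9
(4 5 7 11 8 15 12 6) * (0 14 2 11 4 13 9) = (0 14 2 11 8 15 12 6 13 9)(4 5 7) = [14, 1, 11, 3, 5, 7, 13, 4, 15, 0, 10, 8, 6, 9, 2, 12]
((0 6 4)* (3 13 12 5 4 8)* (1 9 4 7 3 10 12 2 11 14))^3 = (0 10 7 2 1)(3 11 9 6 12)(4 8 5 13 14)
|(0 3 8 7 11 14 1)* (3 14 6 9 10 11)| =12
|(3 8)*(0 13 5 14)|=|(0 13 5 14)(3 8)|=4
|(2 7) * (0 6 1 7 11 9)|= 7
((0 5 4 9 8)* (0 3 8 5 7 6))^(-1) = (0 6 7)(3 8)(4 5 9)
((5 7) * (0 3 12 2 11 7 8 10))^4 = ((0 3 12 2 11 7 5 8 10))^4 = (0 11 10 2 8 12 5 3 7)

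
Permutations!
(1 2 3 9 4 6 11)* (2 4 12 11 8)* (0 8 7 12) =(0 8 2 3 9)(1 4 6 7 12 11) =[8, 4, 3, 9, 6, 5, 7, 12, 2, 0, 10, 1, 11]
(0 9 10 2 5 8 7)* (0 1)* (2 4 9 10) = (0 10 4 9 2 5 8 7 1) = [10, 0, 5, 3, 9, 8, 6, 1, 7, 2, 4]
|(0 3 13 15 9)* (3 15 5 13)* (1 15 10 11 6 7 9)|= 6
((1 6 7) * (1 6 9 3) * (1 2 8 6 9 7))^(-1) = (1 6 8 2 3 9 7)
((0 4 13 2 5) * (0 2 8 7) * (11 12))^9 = (0 7 8 13 4)(2 5)(11 12)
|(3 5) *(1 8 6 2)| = 4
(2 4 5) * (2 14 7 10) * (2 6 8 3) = (2 4 5 14 7 10 6 8 3) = [0, 1, 4, 2, 5, 14, 8, 10, 3, 9, 6, 11, 12, 13, 7]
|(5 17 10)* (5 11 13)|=5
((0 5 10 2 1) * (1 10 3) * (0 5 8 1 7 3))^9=((0 8 1 5)(2 10)(3 7))^9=(0 8 1 5)(2 10)(3 7)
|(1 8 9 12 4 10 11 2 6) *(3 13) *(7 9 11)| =|(1 8 11 2 6)(3 13)(4 10 7 9 12)| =10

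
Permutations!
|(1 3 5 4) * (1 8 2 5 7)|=|(1 3 7)(2 5 4 8)|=12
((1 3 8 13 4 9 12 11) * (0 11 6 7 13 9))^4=((0 11 1 3 8 9 12 6 7 13 4))^4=(0 8 7 11 9 13 1 12 4 3 6)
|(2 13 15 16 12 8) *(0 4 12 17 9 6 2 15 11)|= 12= |(0 4 12 8 15 16 17 9 6 2 13 11)|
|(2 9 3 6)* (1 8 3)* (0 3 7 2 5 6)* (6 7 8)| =6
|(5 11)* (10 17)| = 2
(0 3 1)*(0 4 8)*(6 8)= (0 3 1 4 6 8)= [3, 4, 2, 1, 6, 5, 8, 7, 0]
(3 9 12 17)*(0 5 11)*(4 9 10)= (0 5 11)(3 10 4 9 12 17)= [5, 1, 2, 10, 9, 11, 6, 7, 8, 12, 4, 0, 17, 13, 14, 15, 16, 3]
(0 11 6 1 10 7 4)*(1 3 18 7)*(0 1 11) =(1 10 11 6 3 18 7 4) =[0, 10, 2, 18, 1, 5, 3, 4, 8, 9, 11, 6, 12, 13, 14, 15, 16, 17, 7]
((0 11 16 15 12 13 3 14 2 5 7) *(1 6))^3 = (0 15 3 5 11 12 14 7 16 13 2)(1 6)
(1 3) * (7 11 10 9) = (1 3)(7 11 10 9) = [0, 3, 2, 1, 4, 5, 6, 11, 8, 7, 9, 10]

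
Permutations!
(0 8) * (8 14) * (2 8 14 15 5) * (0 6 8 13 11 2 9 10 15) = (2 13 11)(5 9 10 15)(6 8) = [0, 1, 13, 3, 4, 9, 8, 7, 6, 10, 15, 2, 12, 11, 14, 5]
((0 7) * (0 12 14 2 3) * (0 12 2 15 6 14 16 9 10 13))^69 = (0 9 3)(2 13 16)(7 10 12)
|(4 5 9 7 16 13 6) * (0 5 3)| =9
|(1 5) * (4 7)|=2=|(1 5)(4 7)|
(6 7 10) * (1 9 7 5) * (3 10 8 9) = [0, 3, 2, 10, 4, 1, 5, 8, 9, 7, 6] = (1 3 10 6 5)(7 8 9)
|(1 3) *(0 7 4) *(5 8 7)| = 10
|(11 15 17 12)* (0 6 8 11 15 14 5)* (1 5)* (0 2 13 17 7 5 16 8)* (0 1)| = |(0 6 1 16 8 11 14)(2 13 17 12 15 7 5)| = 7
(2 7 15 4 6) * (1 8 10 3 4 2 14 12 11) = [0, 8, 7, 4, 6, 5, 14, 15, 10, 9, 3, 1, 11, 13, 12, 2] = (1 8 10 3 4 6 14 12 11)(2 7 15)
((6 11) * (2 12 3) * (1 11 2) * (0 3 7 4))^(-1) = ((0 3 1 11 6 2 12 7 4))^(-1) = (0 4 7 12 2 6 11 1 3)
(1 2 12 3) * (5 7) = (1 2 12 3)(5 7) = [0, 2, 12, 1, 4, 7, 6, 5, 8, 9, 10, 11, 3]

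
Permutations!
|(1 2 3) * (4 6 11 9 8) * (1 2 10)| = 10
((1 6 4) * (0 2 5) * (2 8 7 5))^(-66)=(0 7)(5 8)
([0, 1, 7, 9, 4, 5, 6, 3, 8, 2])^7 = (2 9 3 7)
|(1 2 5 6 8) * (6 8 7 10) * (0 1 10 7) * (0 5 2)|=4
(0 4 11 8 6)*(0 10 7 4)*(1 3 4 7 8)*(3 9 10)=(1 9 10 8 6 3 4 11)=[0, 9, 2, 4, 11, 5, 3, 7, 6, 10, 8, 1]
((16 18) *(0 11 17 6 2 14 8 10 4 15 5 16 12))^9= (0 15 2 12 4 6 18 10 17 16 8 11 5 14)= ((0 11 17 6 2 14 8 10 4 15 5 16 18 12))^9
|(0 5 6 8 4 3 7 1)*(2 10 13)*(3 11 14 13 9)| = |(0 5 6 8 4 11 14 13 2 10 9 3 7 1)| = 14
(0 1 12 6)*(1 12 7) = [12, 7, 2, 3, 4, 5, 0, 1, 8, 9, 10, 11, 6] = (0 12 6)(1 7)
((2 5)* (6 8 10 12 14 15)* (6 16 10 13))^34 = ((2 5)(6 8 13)(10 12 14 15 16))^34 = (6 8 13)(10 16 15 14 12)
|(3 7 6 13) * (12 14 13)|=6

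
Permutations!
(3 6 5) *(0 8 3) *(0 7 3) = [8, 1, 2, 6, 4, 7, 5, 3, 0] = (0 8)(3 6 5 7)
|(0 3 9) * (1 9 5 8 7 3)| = |(0 1 9)(3 5 8 7)| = 12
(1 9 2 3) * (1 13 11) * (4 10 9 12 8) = (1 12 8 4 10 9 2 3 13 11) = [0, 12, 3, 13, 10, 5, 6, 7, 4, 2, 9, 1, 8, 11]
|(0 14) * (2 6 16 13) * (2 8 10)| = |(0 14)(2 6 16 13 8 10)| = 6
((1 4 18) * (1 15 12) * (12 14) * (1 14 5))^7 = ((1 4 18 15 5)(12 14))^7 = (1 18 5 4 15)(12 14)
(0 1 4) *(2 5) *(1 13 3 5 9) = (0 13 3 5 2 9 1 4) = [13, 4, 9, 5, 0, 2, 6, 7, 8, 1, 10, 11, 12, 3]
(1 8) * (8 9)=(1 9 8)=[0, 9, 2, 3, 4, 5, 6, 7, 1, 8]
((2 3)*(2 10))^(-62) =((2 3 10))^(-62) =(2 3 10)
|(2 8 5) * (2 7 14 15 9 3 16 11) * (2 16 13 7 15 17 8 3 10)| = |(2 3 13 7 14 17 8 5 15 9 10)(11 16)| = 22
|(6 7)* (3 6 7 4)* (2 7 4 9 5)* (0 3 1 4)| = 14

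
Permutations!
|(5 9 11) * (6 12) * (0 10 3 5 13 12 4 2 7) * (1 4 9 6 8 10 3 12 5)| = |(0 3 1 4 2 7)(5 6 9 11 13)(8 10 12)| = 30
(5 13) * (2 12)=(2 12)(5 13)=[0, 1, 12, 3, 4, 13, 6, 7, 8, 9, 10, 11, 2, 5]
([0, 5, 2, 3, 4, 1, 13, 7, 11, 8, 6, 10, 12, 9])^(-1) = [0, 5, 2, 3, 4, 1, 10, 7, 9, 13, 11, 8, 12, 6]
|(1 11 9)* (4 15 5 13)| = |(1 11 9)(4 15 5 13)| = 12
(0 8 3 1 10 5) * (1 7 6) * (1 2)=(0 8 3 7 6 2 1 10 5)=[8, 10, 1, 7, 4, 0, 2, 6, 3, 9, 5]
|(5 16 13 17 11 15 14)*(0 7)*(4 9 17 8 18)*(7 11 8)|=|(0 11 15 14 5 16 13 7)(4 9 17 8 18)|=40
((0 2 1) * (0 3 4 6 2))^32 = ((1 3 4 6 2))^32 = (1 4 2 3 6)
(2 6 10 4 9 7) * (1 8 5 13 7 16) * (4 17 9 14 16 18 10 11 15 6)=(1 8 5 13 7 2 4 14 16)(6 11 15)(9 18 10 17)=[0, 8, 4, 3, 14, 13, 11, 2, 5, 18, 17, 15, 12, 7, 16, 6, 1, 9, 10]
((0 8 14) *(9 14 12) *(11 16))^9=(0 14 9 12 8)(11 16)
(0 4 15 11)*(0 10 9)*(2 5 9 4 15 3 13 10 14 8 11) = (0 15 2 5 9)(3 13 10 4)(8 11 14) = [15, 1, 5, 13, 3, 9, 6, 7, 11, 0, 4, 14, 12, 10, 8, 2]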